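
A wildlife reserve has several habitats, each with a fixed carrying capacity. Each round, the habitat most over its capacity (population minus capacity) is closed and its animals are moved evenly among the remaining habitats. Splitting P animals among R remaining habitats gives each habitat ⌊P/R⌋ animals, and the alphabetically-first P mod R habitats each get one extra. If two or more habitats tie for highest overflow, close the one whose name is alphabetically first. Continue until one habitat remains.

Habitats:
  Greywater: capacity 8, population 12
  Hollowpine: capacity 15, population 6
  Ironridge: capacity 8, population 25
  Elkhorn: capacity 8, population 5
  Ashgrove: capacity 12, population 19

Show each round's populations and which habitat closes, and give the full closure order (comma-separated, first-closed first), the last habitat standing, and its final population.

Round 1: Ashgrove=19 Elkhorn=5 Greywater=12 Hollowpine=6 Ironridge=25 → close Ironridge (overflow 17)
  25÷4 = 6 each, +1 to first 1
Round 2: Ashgrove=26 Elkhorn=11 Greywater=18 Hollowpine=12 → close Ashgrove (overflow 14)
  26÷3 = 8 each, +1 to first 2
Round 3: Elkhorn=20 Greywater=27 Hollowpine=20 → close Greywater (overflow 19)
  27÷2 = 13 each, +1 to first 1
Round 4: Elkhorn=34 Hollowpine=33 → close Elkhorn (overflow 26)
  34÷1 = 34 each, +1 to first 0

Closure order: Ironridge, Ashgrove, Greywater, Elkhorn
Last habitat: Hollowpine with 67 animals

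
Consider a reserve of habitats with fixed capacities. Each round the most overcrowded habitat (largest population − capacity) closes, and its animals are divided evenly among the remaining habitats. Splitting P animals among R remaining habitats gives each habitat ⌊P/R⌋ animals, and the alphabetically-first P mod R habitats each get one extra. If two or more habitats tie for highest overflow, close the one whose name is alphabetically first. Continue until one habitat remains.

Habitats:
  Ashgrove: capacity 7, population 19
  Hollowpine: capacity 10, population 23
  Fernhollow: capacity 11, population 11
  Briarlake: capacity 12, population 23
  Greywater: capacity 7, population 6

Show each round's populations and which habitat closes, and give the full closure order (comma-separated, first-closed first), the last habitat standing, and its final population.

Round 1: Ashgrove=19 Briarlake=23 Fernhollow=11 Greywater=6 Hollowpine=23 → close Hollowpine (overflow 13)
  23÷4 = 5 each, +1 to first 3
Round 2: Ashgrove=25 Briarlake=29 Fernhollow=17 Greywater=11 → close Ashgrove (overflow 18)
  25÷3 = 8 each, +1 to first 1
Round 3: Briarlake=38 Fernhollow=25 Greywater=19 → close Briarlake (overflow 26)
  38÷2 = 19 each, +1 to first 0
Round 4: Fernhollow=44 Greywater=38 → close Fernhollow (overflow 33)
  44÷1 = 44 each, +1 to first 0

Closure order: Hollowpine, Ashgrove, Briarlake, Fernhollow
Last habitat: Greywater with 82 animals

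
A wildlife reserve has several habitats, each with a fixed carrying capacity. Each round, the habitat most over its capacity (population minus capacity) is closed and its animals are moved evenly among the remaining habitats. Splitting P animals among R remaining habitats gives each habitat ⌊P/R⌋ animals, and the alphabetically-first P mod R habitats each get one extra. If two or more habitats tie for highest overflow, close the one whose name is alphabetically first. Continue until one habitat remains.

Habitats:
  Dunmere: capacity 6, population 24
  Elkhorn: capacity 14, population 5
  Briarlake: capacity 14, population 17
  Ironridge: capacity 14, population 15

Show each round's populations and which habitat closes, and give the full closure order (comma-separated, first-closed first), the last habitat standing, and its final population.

Closure order: Dunmere, Briarlake, Ironridge
Last habitat: Elkhorn with 61 animals

Round 1: Briarlake=17 Dunmere=24 Elkhorn=5 Ironridge=15 → close Dunmere (overflow 18)
  24÷3 = 8 each, +1 to first 0
Round 2: Briarlake=25 Elkhorn=13 Ironridge=23 → close Briarlake (overflow 11)
  25÷2 = 12 each, +1 to first 1
Round 3: Elkhorn=26 Ironridge=35 → close Ironridge (overflow 21)
  35÷1 = 35 each, +1 to first 0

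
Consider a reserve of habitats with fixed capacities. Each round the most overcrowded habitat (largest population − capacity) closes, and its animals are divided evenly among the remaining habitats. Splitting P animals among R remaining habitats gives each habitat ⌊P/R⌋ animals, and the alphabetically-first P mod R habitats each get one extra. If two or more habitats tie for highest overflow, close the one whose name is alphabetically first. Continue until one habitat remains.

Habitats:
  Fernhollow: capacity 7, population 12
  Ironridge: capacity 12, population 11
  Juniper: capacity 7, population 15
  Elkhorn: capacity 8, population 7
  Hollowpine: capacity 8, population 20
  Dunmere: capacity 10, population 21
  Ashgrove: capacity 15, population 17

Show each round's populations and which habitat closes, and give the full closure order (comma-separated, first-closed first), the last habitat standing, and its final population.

Closure order: Hollowpine, Dunmere, Juniper, Fernhollow, Ashgrove, Elkhorn
Last habitat: Ironridge with 103 animals

Round 1: Ashgrove=17 Dunmere=21 Elkhorn=7 Fernhollow=12 Hollowpine=20 Ironridge=11 Juniper=15 → close Hollowpine (overflow 12)
  20÷6 = 3 each, +1 to first 2
Round 2: Ashgrove=21 Dunmere=25 Elkhorn=10 Fernhollow=15 Ironridge=14 Juniper=18 → close Dunmere (overflow 15)
  25÷5 = 5 each, +1 to first 0
Round 3: Ashgrove=26 Elkhorn=15 Fernhollow=20 Ironridge=19 Juniper=23 → close Juniper (overflow 16)
  23÷4 = 5 each, +1 to first 3
Round 4: Ashgrove=32 Elkhorn=21 Fernhollow=26 Ironridge=24 → close Fernhollow (overflow 19)
  26÷3 = 8 each, +1 to first 2
Round 5: Ashgrove=41 Elkhorn=30 Ironridge=32 → close Ashgrove (overflow 26)
  41÷2 = 20 each, +1 to first 1
Round 6: Elkhorn=51 Ironridge=52 → close Elkhorn (overflow 43)
  51÷1 = 51 each, +1 to first 0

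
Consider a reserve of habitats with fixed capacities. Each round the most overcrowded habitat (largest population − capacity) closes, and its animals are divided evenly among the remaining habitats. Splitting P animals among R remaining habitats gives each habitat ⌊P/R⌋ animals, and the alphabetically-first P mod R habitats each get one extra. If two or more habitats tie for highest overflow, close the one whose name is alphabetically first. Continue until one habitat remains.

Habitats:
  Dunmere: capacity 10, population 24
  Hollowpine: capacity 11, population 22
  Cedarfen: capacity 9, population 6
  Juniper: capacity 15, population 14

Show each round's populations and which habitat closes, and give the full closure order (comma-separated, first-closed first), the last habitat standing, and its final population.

Round 1: Cedarfen=6 Dunmere=24 Hollowpine=22 Juniper=14 → close Dunmere (overflow 14)
  24÷3 = 8 each, +1 to first 0
Round 2: Cedarfen=14 Hollowpine=30 Juniper=22 → close Hollowpine (overflow 19)
  30÷2 = 15 each, +1 to first 0
Round 3: Cedarfen=29 Juniper=37 → close Juniper (overflow 22)
  37÷1 = 37 each, +1 to first 0

Closure order: Dunmere, Hollowpine, Juniper
Last habitat: Cedarfen with 66 animals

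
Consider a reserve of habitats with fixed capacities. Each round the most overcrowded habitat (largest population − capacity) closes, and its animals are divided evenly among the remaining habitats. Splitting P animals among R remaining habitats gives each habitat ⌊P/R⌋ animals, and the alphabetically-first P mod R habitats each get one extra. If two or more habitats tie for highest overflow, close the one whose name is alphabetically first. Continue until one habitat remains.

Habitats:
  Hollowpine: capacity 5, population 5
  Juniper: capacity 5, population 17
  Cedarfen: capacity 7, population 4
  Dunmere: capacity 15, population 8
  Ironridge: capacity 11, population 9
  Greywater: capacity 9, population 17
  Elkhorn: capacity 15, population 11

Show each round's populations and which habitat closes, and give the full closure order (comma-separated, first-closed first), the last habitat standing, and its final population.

Closure order: Juniper, Greywater, Hollowpine, Cedarfen, Elkhorn, Ironridge
Last habitat: Dunmere with 71 animals

Round 1: Cedarfen=4 Dunmere=8 Elkhorn=11 Greywater=17 Hollowpine=5 Ironridge=9 Juniper=17 → close Juniper (overflow 12)
  17÷6 = 2 each, +1 to first 5
Round 2: Cedarfen=7 Dunmere=11 Elkhorn=14 Greywater=20 Hollowpine=8 Ironridge=11 → close Greywater (overflow 11)
  20÷5 = 4 each, +1 to first 0
Round 3: Cedarfen=11 Dunmere=15 Elkhorn=18 Hollowpine=12 Ironridge=15 → close Hollowpine (overflow 7)
  12÷4 = 3 each, +1 to first 0
Round 4: Cedarfen=14 Dunmere=18 Elkhorn=21 Ironridge=18 → close Cedarfen (overflow 7)
  14÷3 = 4 each, +1 to first 2
Round 5: Dunmere=23 Elkhorn=26 Ironridge=22 → close Elkhorn (overflow 11)
  26÷2 = 13 each, +1 to first 0
Round 6: Dunmere=36 Ironridge=35 → close Ironridge (overflow 24)
  35÷1 = 35 each, +1 to first 0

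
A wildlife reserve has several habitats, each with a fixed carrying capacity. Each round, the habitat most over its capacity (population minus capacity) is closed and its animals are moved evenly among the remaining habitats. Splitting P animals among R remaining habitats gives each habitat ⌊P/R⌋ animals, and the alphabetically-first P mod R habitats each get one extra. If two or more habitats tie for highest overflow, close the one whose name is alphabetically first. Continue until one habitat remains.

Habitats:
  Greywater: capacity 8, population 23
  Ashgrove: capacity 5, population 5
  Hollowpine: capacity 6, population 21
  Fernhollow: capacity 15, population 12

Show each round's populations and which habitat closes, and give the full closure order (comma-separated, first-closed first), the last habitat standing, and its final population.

Closure order: Greywater, Hollowpine, Ashgrove
Last habitat: Fernhollow with 61 animals

Round 1: Ashgrove=5 Fernhollow=12 Greywater=23 Hollowpine=21 → close Greywater (overflow 15)
  23÷3 = 7 each, +1 to first 2
Round 2: Ashgrove=13 Fernhollow=20 Hollowpine=28 → close Hollowpine (overflow 22)
  28÷2 = 14 each, +1 to first 0
Round 3: Ashgrove=27 Fernhollow=34 → close Ashgrove (overflow 22)
  27÷1 = 27 each, +1 to first 0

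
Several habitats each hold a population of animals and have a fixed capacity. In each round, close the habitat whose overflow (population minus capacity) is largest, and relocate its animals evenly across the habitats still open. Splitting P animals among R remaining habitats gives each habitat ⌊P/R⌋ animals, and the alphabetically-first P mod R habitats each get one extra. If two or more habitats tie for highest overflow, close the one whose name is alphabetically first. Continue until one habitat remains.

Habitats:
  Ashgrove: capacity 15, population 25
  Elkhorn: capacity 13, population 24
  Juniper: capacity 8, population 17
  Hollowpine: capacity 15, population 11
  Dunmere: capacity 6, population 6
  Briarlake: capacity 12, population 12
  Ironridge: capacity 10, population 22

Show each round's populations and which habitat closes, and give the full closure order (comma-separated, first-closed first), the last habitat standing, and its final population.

Round 1: Ashgrove=25 Briarlake=12 Dunmere=6 Elkhorn=24 Hollowpine=11 Ironridge=22 Juniper=17 → close Ironridge (overflow 12)
  22÷6 = 3 each, +1 to first 4
Round 2: Ashgrove=29 Briarlake=16 Dunmere=10 Elkhorn=28 Hollowpine=14 Juniper=20 → close Elkhorn (overflow 15)
  28÷5 = 5 each, +1 to first 3
Round 3: Ashgrove=35 Briarlake=22 Dunmere=16 Hollowpine=19 Juniper=25 → close Ashgrove (overflow 20)
  35÷4 = 8 each, +1 to first 3
Round 4: Briarlake=31 Dunmere=25 Hollowpine=28 Juniper=33 → close Juniper (overflow 25)
  33÷3 = 11 each, +1 to first 0
Round 5: Briarlake=42 Dunmere=36 Hollowpine=39 → close Briarlake (overflow 30)
  42÷2 = 21 each, +1 to first 0
Round 6: Dunmere=57 Hollowpine=60 → close Dunmere (overflow 51)
  57÷1 = 57 each, +1 to first 0

Closure order: Ironridge, Elkhorn, Ashgrove, Juniper, Briarlake, Dunmere
Last habitat: Hollowpine with 117 animals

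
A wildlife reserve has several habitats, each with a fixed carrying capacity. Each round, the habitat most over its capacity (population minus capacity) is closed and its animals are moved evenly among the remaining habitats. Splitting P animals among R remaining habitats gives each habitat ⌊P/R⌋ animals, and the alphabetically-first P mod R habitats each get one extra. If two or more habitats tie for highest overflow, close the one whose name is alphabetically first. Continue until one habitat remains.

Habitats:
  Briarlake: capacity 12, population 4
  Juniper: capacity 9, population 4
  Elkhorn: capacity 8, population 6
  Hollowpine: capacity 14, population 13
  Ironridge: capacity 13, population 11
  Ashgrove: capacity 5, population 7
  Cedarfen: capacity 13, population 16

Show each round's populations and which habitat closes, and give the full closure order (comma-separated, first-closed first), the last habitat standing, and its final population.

Closure order: Cedarfen, Ashgrove, Hollowpine, Elkhorn, Ironridge, Briarlake
Last habitat: Juniper with 61 animals

Round 1: Ashgrove=7 Briarlake=4 Cedarfen=16 Elkhorn=6 Hollowpine=13 Ironridge=11 Juniper=4 → close Cedarfen (overflow 3)
  16÷6 = 2 each, +1 to first 4
Round 2: Ashgrove=10 Briarlake=7 Elkhorn=9 Hollowpine=16 Ironridge=13 Juniper=6 → close Ashgrove (overflow 5)
  10÷5 = 2 each, +1 to first 0
Round 3: Briarlake=9 Elkhorn=11 Hollowpine=18 Ironridge=15 Juniper=8 → close Hollowpine (overflow 4)
  18÷4 = 4 each, +1 to first 2
Round 4: Briarlake=14 Elkhorn=16 Ironridge=19 Juniper=12 → close Elkhorn (overflow 8)
  16÷3 = 5 each, +1 to first 1
Round 5: Briarlake=20 Ironridge=24 Juniper=17 → close Ironridge (overflow 11)
  24÷2 = 12 each, +1 to first 0
Round 6: Briarlake=32 Juniper=29 → close Briarlake (overflow 20)
  32÷1 = 32 each, +1 to first 0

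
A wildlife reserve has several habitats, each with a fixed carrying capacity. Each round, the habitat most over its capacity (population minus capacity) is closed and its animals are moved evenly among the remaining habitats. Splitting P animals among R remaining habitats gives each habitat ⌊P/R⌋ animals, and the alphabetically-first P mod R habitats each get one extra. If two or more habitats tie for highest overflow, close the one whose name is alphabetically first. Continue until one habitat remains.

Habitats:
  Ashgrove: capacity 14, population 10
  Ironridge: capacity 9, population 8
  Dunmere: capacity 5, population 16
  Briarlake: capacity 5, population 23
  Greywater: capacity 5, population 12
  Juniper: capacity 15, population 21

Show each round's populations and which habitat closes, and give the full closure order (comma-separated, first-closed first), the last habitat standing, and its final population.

Closure order: Briarlake, Dunmere, Greywater, Juniper, Ashgrove
Last habitat: Ironridge with 90 animals

Round 1: Ashgrove=10 Briarlake=23 Dunmere=16 Greywater=12 Ironridge=8 Juniper=21 → close Briarlake (overflow 18)
  23÷5 = 4 each, +1 to first 3
Round 2: Ashgrove=15 Dunmere=21 Greywater=17 Ironridge=12 Juniper=25 → close Dunmere (overflow 16)
  21÷4 = 5 each, +1 to first 1
Round 3: Ashgrove=21 Greywater=22 Ironridge=17 Juniper=30 → close Greywater (overflow 17)
  22÷3 = 7 each, +1 to first 1
Round 4: Ashgrove=29 Ironridge=24 Juniper=37 → close Juniper (overflow 22)
  37÷2 = 18 each, +1 to first 1
Round 5: Ashgrove=48 Ironridge=42 → close Ashgrove (overflow 34)
  48÷1 = 48 each, +1 to first 0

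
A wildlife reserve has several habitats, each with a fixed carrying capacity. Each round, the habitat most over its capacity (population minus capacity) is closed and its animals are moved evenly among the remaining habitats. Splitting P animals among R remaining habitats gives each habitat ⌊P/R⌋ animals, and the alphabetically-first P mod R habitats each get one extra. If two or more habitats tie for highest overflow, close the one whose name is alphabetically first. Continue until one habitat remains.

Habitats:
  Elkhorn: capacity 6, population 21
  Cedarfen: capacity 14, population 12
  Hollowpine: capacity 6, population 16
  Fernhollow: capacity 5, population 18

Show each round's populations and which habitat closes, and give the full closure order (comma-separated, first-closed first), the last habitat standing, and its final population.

Closure order: Elkhorn, Fernhollow, Hollowpine
Last habitat: Cedarfen with 67 animals

Round 1: Cedarfen=12 Elkhorn=21 Fernhollow=18 Hollowpine=16 → close Elkhorn (overflow 15)
  21÷3 = 7 each, +1 to first 0
Round 2: Cedarfen=19 Fernhollow=25 Hollowpine=23 → close Fernhollow (overflow 20)
  25÷2 = 12 each, +1 to first 1
Round 3: Cedarfen=32 Hollowpine=35 → close Hollowpine (overflow 29)
  35÷1 = 35 each, +1 to first 0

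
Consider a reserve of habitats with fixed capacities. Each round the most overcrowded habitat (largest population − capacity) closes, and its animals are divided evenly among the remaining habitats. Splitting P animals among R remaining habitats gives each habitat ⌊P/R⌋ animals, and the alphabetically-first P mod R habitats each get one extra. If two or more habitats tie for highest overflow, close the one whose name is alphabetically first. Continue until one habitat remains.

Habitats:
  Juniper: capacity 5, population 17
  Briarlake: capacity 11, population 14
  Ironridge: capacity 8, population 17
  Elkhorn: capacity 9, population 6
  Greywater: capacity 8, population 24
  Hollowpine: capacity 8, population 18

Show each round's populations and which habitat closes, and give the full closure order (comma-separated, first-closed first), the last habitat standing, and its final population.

Round 1: Briarlake=14 Elkhorn=6 Greywater=24 Hollowpine=18 Ironridge=17 Juniper=17 → close Greywater (overflow 16)
  24÷5 = 4 each, +1 to first 4
Round 2: Briarlake=19 Elkhorn=11 Hollowpine=23 Ironridge=22 Juniper=21 → close Juniper (overflow 16)
  21÷4 = 5 each, +1 to first 1
Round 3: Briarlake=25 Elkhorn=16 Hollowpine=28 Ironridge=27 → close Hollowpine (overflow 20)
  28÷3 = 9 each, +1 to first 1
Round 4: Briarlake=35 Elkhorn=25 Ironridge=36 → close Ironridge (overflow 28)
  36÷2 = 18 each, +1 to first 0
Round 5: Briarlake=53 Elkhorn=43 → close Briarlake (overflow 42)
  53÷1 = 53 each, +1 to first 0

Closure order: Greywater, Juniper, Hollowpine, Ironridge, Briarlake
Last habitat: Elkhorn with 96 animals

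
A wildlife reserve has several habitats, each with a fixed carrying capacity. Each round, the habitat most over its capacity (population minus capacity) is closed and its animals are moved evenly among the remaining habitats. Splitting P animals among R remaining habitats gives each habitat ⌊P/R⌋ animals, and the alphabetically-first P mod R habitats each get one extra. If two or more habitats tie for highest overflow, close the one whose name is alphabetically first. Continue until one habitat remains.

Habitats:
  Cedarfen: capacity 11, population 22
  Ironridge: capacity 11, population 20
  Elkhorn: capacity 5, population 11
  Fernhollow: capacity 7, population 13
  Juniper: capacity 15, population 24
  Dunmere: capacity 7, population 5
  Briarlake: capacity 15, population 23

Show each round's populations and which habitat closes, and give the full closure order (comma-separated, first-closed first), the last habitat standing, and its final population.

Closure order: Cedarfen, Briarlake, Ironridge, Juniper, Elkhorn, Fernhollow
Last habitat: Dunmere with 118 animals

Round 1: Briarlake=23 Cedarfen=22 Dunmere=5 Elkhorn=11 Fernhollow=13 Ironridge=20 Juniper=24 → close Cedarfen (overflow 11)
  22÷6 = 3 each, +1 to first 4
Round 2: Briarlake=27 Dunmere=9 Elkhorn=15 Fernhollow=17 Ironridge=23 Juniper=27 → close Briarlake (overflow 12)
  27÷5 = 5 each, +1 to first 2
Round 3: Dunmere=15 Elkhorn=21 Fernhollow=22 Ironridge=28 Juniper=32 → close Ironridge (overflow 17)
  28÷4 = 7 each, +1 to first 0
Round 4: Dunmere=22 Elkhorn=28 Fernhollow=29 Juniper=39 → close Juniper (overflow 24)
  39÷3 = 13 each, +1 to first 0
Round 5: Dunmere=35 Elkhorn=41 Fernhollow=42 → close Elkhorn (overflow 36)
  41÷2 = 20 each, +1 to first 1
Round 6: Dunmere=56 Fernhollow=62 → close Fernhollow (overflow 55)
  62÷1 = 62 each, +1 to first 0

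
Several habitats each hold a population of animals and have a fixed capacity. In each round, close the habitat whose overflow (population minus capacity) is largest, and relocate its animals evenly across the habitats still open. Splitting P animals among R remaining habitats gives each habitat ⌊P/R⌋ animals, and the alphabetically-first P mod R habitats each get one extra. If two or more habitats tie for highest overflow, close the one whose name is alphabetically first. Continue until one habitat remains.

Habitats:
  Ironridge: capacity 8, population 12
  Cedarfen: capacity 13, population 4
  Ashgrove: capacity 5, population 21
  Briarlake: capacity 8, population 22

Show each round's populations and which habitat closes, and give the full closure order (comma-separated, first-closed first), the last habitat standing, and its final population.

Round 1: Ashgrove=21 Briarlake=22 Cedarfen=4 Ironridge=12 → close Ashgrove (overflow 16)
  21÷3 = 7 each, +1 to first 0
Round 2: Briarlake=29 Cedarfen=11 Ironridge=19 → close Briarlake (overflow 21)
  29÷2 = 14 each, +1 to first 1
Round 3: Cedarfen=26 Ironridge=33 → close Ironridge (overflow 25)
  33÷1 = 33 each, +1 to first 0

Closure order: Ashgrove, Briarlake, Ironridge
Last habitat: Cedarfen with 59 animals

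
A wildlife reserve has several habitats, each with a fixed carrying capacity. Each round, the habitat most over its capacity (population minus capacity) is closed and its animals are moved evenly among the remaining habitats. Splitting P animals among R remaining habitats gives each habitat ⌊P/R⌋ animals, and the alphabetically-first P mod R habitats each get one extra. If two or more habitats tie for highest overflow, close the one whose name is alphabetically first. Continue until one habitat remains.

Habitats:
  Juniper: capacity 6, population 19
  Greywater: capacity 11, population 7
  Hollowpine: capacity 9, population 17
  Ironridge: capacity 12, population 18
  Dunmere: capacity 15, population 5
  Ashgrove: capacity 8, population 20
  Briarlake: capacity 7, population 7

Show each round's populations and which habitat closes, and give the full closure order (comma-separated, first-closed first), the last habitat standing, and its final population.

Closure order: Juniper, Ashgrove, Hollowpine, Ironridge, Briarlake, Greywater
Last habitat: Dunmere with 93 animals

Round 1: Ashgrove=20 Briarlake=7 Dunmere=5 Greywater=7 Hollowpine=17 Ironridge=18 Juniper=19 → close Juniper (overflow 13)
  19÷6 = 3 each, +1 to first 1
Round 2: Ashgrove=24 Briarlake=10 Dunmere=8 Greywater=10 Hollowpine=20 Ironridge=21 → close Ashgrove (overflow 16)
  24÷5 = 4 each, +1 to first 4
Round 3: Briarlake=15 Dunmere=13 Greywater=15 Hollowpine=25 Ironridge=25 → close Hollowpine (overflow 16)
  25÷4 = 6 each, +1 to first 1
Round 4: Briarlake=22 Dunmere=19 Greywater=21 Ironridge=31 → close Ironridge (overflow 19)
  31÷3 = 10 each, +1 to first 1
Round 5: Briarlake=33 Dunmere=29 Greywater=31 → close Briarlake (overflow 26)
  33÷2 = 16 each, +1 to first 1
Round 6: Dunmere=46 Greywater=47 → close Greywater (overflow 36)
  47÷1 = 47 each, +1 to first 0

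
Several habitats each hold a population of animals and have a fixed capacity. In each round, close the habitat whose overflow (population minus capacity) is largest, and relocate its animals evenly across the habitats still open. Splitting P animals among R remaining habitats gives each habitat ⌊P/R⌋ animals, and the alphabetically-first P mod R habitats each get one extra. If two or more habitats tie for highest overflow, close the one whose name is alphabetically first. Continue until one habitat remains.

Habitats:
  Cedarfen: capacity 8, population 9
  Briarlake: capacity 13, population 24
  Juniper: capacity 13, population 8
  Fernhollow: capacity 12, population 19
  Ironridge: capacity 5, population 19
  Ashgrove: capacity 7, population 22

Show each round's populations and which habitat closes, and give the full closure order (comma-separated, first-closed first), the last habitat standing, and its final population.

Closure order: Ashgrove, Ironridge, Briarlake, Fernhollow, Cedarfen
Last habitat: Juniper with 101 animals

Round 1: Ashgrove=22 Briarlake=24 Cedarfen=9 Fernhollow=19 Ironridge=19 Juniper=8 → close Ashgrove (overflow 15)
  22÷5 = 4 each, +1 to first 2
Round 2: Briarlake=29 Cedarfen=14 Fernhollow=23 Ironridge=23 Juniper=12 → close Ironridge (overflow 18)
  23÷4 = 5 each, +1 to first 3
Round 3: Briarlake=35 Cedarfen=20 Fernhollow=29 Juniper=17 → close Briarlake (overflow 22)
  35÷3 = 11 each, +1 to first 2
Round 4: Cedarfen=32 Fernhollow=41 Juniper=28 → close Fernhollow (overflow 29)
  41÷2 = 20 each, +1 to first 1
Round 5: Cedarfen=53 Juniper=48 → close Cedarfen (overflow 45)
  53÷1 = 53 each, +1 to first 0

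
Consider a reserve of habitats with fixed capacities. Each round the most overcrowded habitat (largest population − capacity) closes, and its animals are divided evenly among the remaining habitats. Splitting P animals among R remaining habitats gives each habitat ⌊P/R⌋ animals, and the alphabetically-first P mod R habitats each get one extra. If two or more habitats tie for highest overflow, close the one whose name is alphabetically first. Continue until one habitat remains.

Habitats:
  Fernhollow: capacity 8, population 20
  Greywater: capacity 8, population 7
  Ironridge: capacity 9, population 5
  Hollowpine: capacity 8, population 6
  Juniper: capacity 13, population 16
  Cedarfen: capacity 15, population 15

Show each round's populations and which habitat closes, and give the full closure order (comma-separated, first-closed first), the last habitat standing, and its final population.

Closure order: Fernhollow, Juniper, Cedarfen, Greywater, Hollowpine
Last habitat: Ironridge with 69 animals

Round 1: Cedarfen=15 Fernhollow=20 Greywater=7 Hollowpine=6 Ironridge=5 Juniper=16 → close Fernhollow (overflow 12)
  20÷5 = 4 each, +1 to first 0
Round 2: Cedarfen=19 Greywater=11 Hollowpine=10 Ironridge=9 Juniper=20 → close Juniper (overflow 7)
  20÷4 = 5 each, +1 to first 0
Round 3: Cedarfen=24 Greywater=16 Hollowpine=15 Ironridge=14 → close Cedarfen (overflow 9)
  24÷3 = 8 each, +1 to first 0
Round 4: Greywater=24 Hollowpine=23 Ironridge=22 → close Greywater (overflow 16)
  24÷2 = 12 each, +1 to first 0
Round 5: Hollowpine=35 Ironridge=34 → close Hollowpine (overflow 27)
  35÷1 = 35 each, +1 to first 0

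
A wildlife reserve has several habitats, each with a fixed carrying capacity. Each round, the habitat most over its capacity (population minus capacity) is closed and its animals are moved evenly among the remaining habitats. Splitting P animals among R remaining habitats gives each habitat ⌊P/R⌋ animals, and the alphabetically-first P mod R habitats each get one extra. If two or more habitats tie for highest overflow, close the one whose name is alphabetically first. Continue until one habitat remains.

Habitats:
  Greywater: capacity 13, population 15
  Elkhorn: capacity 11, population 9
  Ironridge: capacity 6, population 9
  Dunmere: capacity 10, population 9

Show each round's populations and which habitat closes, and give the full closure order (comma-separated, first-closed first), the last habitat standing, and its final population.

Round 1: Dunmere=9 Elkhorn=9 Greywater=15 Ironridge=9 → close Ironridge (overflow 3)
  9÷3 = 3 each, +1 to first 0
Round 2: Dunmere=12 Elkhorn=12 Greywater=18 → close Greywater (overflow 5)
  18÷2 = 9 each, +1 to first 0
Round 3: Dunmere=21 Elkhorn=21 → close Dunmere (overflow 11)
  21÷1 = 21 each, +1 to first 0

Closure order: Ironridge, Greywater, Dunmere
Last habitat: Elkhorn with 42 animals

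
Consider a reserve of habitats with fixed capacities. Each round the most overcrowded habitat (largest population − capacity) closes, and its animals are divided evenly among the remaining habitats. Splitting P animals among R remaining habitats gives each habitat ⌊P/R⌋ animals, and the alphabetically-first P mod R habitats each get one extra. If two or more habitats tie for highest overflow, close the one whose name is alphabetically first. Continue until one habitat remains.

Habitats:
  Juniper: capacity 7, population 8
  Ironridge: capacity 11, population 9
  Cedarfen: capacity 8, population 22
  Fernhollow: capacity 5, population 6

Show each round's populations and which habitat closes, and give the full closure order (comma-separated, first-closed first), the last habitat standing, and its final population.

Round 1: Cedarfen=22 Fernhollow=6 Ironridge=9 Juniper=8 → close Cedarfen (overflow 14)
  22÷3 = 7 each, +1 to first 1
Round 2: Fernhollow=14 Ironridge=16 Juniper=15 → close Fernhollow (overflow 9)
  14÷2 = 7 each, +1 to first 0
Round 3: Ironridge=23 Juniper=22 → close Juniper (overflow 15)
  22÷1 = 22 each, +1 to first 0

Closure order: Cedarfen, Fernhollow, Juniper
Last habitat: Ironridge with 45 animals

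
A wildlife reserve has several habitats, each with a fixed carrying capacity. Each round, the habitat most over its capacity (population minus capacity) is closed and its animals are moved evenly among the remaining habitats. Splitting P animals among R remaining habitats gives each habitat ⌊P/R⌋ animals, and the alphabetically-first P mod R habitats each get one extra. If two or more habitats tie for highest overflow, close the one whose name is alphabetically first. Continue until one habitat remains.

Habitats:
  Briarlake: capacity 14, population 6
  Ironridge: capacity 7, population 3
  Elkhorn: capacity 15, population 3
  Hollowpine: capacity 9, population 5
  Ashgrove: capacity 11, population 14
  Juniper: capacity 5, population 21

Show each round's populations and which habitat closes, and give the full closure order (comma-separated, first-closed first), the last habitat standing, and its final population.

Round 1: Ashgrove=14 Briarlake=6 Elkhorn=3 Hollowpine=5 Ironridge=3 Juniper=21 → close Juniper (overflow 16)
  21÷5 = 4 each, +1 to first 1
Round 2: Ashgrove=19 Briarlake=10 Elkhorn=7 Hollowpine=9 Ironridge=7 → close Ashgrove (overflow 8)
  19÷4 = 4 each, +1 to first 3
Round 3: Briarlake=15 Elkhorn=12 Hollowpine=14 Ironridge=11 → close Hollowpine (overflow 5)
  14÷3 = 4 each, +1 to first 2
Round 4: Briarlake=20 Elkhorn=17 Ironridge=15 → close Ironridge (overflow 8)
  15÷2 = 7 each, +1 to first 1
Round 5: Briarlake=28 Elkhorn=24 → close Briarlake (overflow 14)
  28÷1 = 28 each, +1 to first 0

Closure order: Juniper, Ashgrove, Hollowpine, Ironridge, Briarlake
Last habitat: Elkhorn with 52 animals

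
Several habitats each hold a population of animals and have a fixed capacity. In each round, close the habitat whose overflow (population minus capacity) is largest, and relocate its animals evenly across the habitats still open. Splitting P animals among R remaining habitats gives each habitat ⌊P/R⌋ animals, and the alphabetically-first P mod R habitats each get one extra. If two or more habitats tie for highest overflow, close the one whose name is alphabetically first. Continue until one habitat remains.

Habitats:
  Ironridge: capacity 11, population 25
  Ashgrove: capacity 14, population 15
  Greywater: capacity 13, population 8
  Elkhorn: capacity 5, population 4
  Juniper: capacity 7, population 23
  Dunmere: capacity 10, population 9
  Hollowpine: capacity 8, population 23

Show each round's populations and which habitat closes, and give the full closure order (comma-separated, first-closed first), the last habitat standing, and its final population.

Closure order: Juniper, Hollowpine, Ironridge, Ashgrove, Dunmere, Elkhorn
Last habitat: Greywater with 107 animals

Round 1: Ashgrove=15 Dunmere=9 Elkhorn=4 Greywater=8 Hollowpine=23 Ironridge=25 Juniper=23 → close Juniper (overflow 16)
  23÷6 = 3 each, +1 to first 5
Round 2: Ashgrove=19 Dunmere=13 Elkhorn=8 Greywater=12 Hollowpine=27 Ironridge=28 → close Hollowpine (overflow 19)
  27÷5 = 5 each, +1 to first 2
Round 3: Ashgrove=25 Dunmere=19 Elkhorn=13 Greywater=17 Ironridge=33 → close Ironridge (overflow 22)
  33÷4 = 8 each, +1 to first 1
Round 4: Ashgrove=34 Dunmere=27 Elkhorn=21 Greywater=25 → close Ashgrove (overflow 20)
  34÷3 = 11 each, +1 to first 1
Round 5: Dunmere=39 Elkhorn=32 Greywater=36 → close Dunmere (overflow 29)
  39÷2 = 19 each, +1 to first 1
Round 6: Elkhorn=52 Greywater=55 → close Elkhorn (overflow 47)
  52÷1 = 52 each, +1 to first 0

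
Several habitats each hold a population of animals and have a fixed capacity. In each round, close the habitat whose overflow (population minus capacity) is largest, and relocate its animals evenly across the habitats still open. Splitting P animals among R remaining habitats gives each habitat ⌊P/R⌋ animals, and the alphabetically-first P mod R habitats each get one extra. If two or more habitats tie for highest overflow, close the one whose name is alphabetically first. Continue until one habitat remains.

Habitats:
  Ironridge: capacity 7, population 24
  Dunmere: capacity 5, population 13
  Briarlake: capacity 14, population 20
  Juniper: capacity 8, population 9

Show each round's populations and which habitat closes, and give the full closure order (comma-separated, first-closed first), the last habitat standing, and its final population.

Closure order: Ironridge, Dunmere, Briarlake
Last habitat: Juniper with 66 animals

Round 1: Briarlake=20 Dunmere=13 Ironridge=24 Juniper=9 → close Ironridge (overflow 17)
  24÷3 = 8 each, +1 to first 0
Round 2: Briarlake=28 Dunmere=21 Juniper=17 → close Dunmere (overflow 16)
  21÷2 = 10 each, +1 to first 1
Round 3: Briarlake=39 Juniper=27 → close Briarlake (overflow 25)
  39÷1 = 39 each, +1 to first 0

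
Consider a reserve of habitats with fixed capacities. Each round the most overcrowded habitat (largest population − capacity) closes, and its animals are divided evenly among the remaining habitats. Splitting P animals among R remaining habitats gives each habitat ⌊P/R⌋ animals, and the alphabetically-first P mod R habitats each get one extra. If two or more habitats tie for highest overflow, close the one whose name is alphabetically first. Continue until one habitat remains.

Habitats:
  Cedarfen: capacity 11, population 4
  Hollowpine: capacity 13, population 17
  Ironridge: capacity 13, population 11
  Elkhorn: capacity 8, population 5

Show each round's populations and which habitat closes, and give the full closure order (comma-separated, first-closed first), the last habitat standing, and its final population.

Closure order: Hollowpine, Elkhorn, Ironridge
Last habitat: Cedarfen with 37 animals

Round 1: Cedarfen=4 Elkhorn=5 Hollowpine=17 Ironridge=11 → close Hollowpine (overflow 4)
  17÷3 = 5 each, +1 to first 2
Round 2: Cedarfen=10 Elkhorn=11 Ironridge=16 → close Elkhorn (overflow 3)
  11÷2 = 5 each, +1 to first 1
Round 3: Cedarfen=16 Ironridge=21 → close Ironridge (overflow 8)
  21÷1 = 21 each, +1 to first 0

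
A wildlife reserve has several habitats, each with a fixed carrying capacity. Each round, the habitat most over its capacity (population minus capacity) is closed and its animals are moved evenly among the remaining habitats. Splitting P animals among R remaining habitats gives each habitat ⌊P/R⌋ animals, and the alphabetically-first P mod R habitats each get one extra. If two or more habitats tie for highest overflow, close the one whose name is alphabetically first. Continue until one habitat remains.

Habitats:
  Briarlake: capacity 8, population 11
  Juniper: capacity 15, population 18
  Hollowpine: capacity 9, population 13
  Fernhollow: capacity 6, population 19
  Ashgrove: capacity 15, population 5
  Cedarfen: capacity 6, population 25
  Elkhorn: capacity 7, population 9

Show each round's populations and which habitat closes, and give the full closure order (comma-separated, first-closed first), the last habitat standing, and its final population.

Round 1: Ashgrove=5 Briarlake=11 Cedarfen=25 Elkhorn=9 Fernhollow=19 Hollowpine=13 Juniper=18 → close Cedarfen (overflow 19)
  25÷6 = 4 each, +1 to first 1
Round 2: Ashgrove=10 Briarlake=15 Elkhorn=13 Fernhollow=23 Hollowpine=17 Juniper=22 → close Fernhollow (overflow 17)
  23÷5 = 4 each, +1 to first 3
Round 3: Ashgrove=15 Briarlake=20 Elkhorn=18 Hollowpine=21 Juniper=26 → close Briarlake (overflow 12)
  20÷4 = 5 each, +1 to first 0
Round 4: Ashgrove=20 Elkhorn=23 Hollowpine=26 Juniper=31 → close Hollowpine (overflow 17)
  26÷3 = 8 each, +1 to first 2
Round 5: Ashgrove=29 Elkhorn=32 Juniper=39 → close Elkhorn (overflow 25)
  32÷2 = 16 each, +1 to first 0
Round 6: Ashgrove=45 Juniper=55 → close Juniper (overflow 40)
  55÷1 = 55 each, +1 to first 0

Closure order: Cedarfen, Fernhollow, Briarlake, Hollowpine, Elkhorn, Juniper
Last habitat: Ashgrove with 100 animals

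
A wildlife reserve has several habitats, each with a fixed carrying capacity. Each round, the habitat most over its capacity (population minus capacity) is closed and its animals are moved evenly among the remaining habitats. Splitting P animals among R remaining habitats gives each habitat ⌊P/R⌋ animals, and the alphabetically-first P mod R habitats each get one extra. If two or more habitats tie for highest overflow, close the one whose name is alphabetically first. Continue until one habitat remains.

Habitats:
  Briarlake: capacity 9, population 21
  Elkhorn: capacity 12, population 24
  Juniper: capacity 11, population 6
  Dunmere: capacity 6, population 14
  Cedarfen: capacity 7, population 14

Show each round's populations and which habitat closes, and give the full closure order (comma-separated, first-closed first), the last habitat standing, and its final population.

Closure order: Briarlake, Elkhorn, Cedarfen, Dunmere
Last habitat: Juniper with 79 animals

Round 1: Briarlake=21 Cedarfen=14 Dunmere=14 Elkhorn=24 Juniper=6 → close Briarlake (overflow 12)
  21÷4 = 5 each, +1 to first 1
Round 2: Cedarfen=20 Dunmere=19 Elkhorn=29 Juniper=11 → close Elkhorn (overflow 17)
  29÷3 = 9 each, +1 to first 2
Round 3: Cedarfen=30 Dunmere=29 Juniper=20 → close Cedarfen (overflow 23)
  30÷2 = 15 each, +1 to first 0
Round 4: Dunmere=44 Juniper=35 → close Dunmere (overflow 38)
  44÷1 = 44 each, +1 to first 0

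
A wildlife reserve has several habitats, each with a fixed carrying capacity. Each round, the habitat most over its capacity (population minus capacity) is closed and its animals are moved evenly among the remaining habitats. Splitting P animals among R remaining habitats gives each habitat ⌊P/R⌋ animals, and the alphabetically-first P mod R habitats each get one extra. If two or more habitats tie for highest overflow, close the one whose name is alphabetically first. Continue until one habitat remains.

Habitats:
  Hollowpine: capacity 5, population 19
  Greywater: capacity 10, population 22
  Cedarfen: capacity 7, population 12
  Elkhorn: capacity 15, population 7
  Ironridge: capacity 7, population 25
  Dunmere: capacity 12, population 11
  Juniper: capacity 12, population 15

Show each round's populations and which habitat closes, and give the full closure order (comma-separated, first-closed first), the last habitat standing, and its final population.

Round 1: Cedarfen=12 Dunmere=11 Elkhorn=7 Greywater=22 Hollowpine=19 Ironridge=25 Juniper=15 → close Ironridge (overflow 18)
  25÷6 = 4 each, +1 to first 1
Round 2: Cedarfen=17 Dunmere=15 Elkhorn=11 Greywater=26 Hollowpine=23 Juniper=19 → close Hollowpine (overflow 18)
  23÷5 = 4 each, +1 to first 3
Round 3: Cedarfen=22 Dunmere=20 Elkhorn=16 Greywater=30 Juniper=23 → close Greywater (overflow 20)
  30÷4 = 7 each, +1 to first 2
Round 4: Cedarfen=30 Dunmere=28 Elkhorn=23 Juniper=30 → close Cedarfen (overflow 23)
  30÷3 = 10 each, +1 to first 0
Round 5: Dunmere=38 Elkhorn=33 Juniper=40 → close Juniper (overflow 28)
  40÷2 = 20 each, +1 to first 0
Round 6: Dunmere=58 Elkhorn=53 → close Dunmere (overflow 46)
  58÷1 = 58 each, +1 to first 0

Closure order: Ironridge, Hollowpine, Greywater, Cedarfen, Juniper, Dunmere
Last habitat: Elkhorn with 111 animals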